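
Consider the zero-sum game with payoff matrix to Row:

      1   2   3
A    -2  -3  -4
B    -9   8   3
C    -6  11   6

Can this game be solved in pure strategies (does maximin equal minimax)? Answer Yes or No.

No

Row minima: A → -4, B → -9, C → -6; maximin = -4.
Column maxima: 1 → -2, 2 → 11, 3 → 6; minimax = -2.
-4 ≠ -2, so no pure-strategy equilibrium exists.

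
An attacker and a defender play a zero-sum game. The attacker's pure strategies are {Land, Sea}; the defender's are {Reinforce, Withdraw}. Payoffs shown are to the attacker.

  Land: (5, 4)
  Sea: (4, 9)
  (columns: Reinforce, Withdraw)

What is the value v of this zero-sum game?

29/6

Row minima: Land → 4, Sea → 4; maximin = 4.
Column maxima: Reinforce → 5, Withdraw → 9; minimax = 5.
4 ≠ 5, so there is no saddle point; optimal play is mixed.
Let the attacker play Land with probability p. Expected payoff against Reinforce: 5p + 4(1−p) = p + 4; against Withdraw: 4p + 9(1−p) = −5p + 9.
Setting these equal: p + 4 = −5p + 9 ⇒ 6p = 5 ⇒ p = 5/6, and the value is (1)·(5/6) + 4 = 29/6.
For the defender: with q = P(Reinforce), equating Land's and Sea's payoffs gives q + 4 = −5q + 9 ⇒ q = 5/6.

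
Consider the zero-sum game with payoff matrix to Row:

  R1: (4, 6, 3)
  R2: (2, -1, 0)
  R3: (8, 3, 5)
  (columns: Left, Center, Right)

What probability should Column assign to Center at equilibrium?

2/5

Row minima: R1 → 3, R2 → -1, R3 → 3; maximin = 3.
Column maxima: Left → 8, Center → 6, Right → 5; minimax = 5.
3 ≠ 5, so there is no saddle point; optimal play is mixed.
R2 is strictly dominated by R1, so Row never plays it.
Left is strictly dominated by Right (it gives Row strictly more in every row), so Column never plays it.
On the remaining 2×2 (R1, R3 vs Center, Right):
Let Row play R1 with probability p. Expected payoff against Center: 6p + 3(1−p) = 3p + 3; against Right: 3p + 5(1−p) = −2p + 5.
Setting these equal: 3p + 3 = −2p + 5 ⇒ 5p = 2 ⇒ p = 2/5, and the value is (3)·(2/5) + 3 = 21/5.
For Column: with q = P(Center), equating R1's and R3's payoffs gives 3q + 3 = −2q + 5 ⇒ q = 2/5.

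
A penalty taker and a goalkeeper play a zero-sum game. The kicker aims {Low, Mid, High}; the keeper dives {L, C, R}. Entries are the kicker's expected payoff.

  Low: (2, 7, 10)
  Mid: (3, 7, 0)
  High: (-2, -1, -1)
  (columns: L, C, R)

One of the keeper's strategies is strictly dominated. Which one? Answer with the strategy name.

C

L holds the kicker's payoff strictly below C in every row: 2 < 7, 3 < 7, -2 < -1.
So C is strictly dominated for the keeper.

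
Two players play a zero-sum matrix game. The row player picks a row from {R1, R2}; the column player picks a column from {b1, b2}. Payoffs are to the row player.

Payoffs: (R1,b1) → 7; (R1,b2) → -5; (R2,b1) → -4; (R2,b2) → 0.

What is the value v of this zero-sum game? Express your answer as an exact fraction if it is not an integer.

Row minima: R1 → -5, R2 → -4; maximin = -4.
Column maxima: b1 → 7, b2 → 0; minimax = 0.
-4 ≠ 0, so there is no saddle point; optimal play is mixed.
Let the row player play R1 with probability p. Expected payoff against b1: 7p + (-4)(1−p) = 11p − 4; against b2: (-5)p + 0(1−p) = −5p.
Setting these equal: 11p − 4 = −5p ⇒ 16p = 4 ⇒ p = 1/4, and the value is (11)·(1/4) − 4 = -5/4.
For the column player: with q = P(b1), equating R1's and R2's payoffs gives 12q − 5 = −4q ⇒ q = 5/16.

-5/4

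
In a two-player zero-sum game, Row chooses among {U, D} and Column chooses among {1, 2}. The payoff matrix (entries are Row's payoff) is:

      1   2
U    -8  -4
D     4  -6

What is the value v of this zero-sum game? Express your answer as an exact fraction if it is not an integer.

Row minima: U → -8, D → -6; maximin = -6.
Column maxima: 1 → 4, 2 → -4; minimax = -4.
-6 ≠ -4, so there is no saddle point; optimal play is mixed.
Let Row play U with probability p. Expected payoff against 1: (-8)p + 4(1−p) = −12p + 4; against 2: (-4)p + (-6)(1−p) = 2p − 6.
Setting these equal: −12p + 4 = 2p − 6 ⇒ −14p = -10 ⇒ p = 5/7, and the value is (-12)·(5/7) + 4 = -32/7.
For Column: with q = P(1), equating U's and D's payoffs gives −4q − 4 = 10q − 6 ⇒ q = 1/7.

-32/7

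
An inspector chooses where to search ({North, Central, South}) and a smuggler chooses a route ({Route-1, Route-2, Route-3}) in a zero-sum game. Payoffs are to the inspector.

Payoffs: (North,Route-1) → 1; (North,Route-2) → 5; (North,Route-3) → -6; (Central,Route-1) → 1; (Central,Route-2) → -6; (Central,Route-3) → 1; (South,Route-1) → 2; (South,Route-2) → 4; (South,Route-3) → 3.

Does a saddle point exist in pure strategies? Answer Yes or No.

Row minima: North → -6, Central → -6, South → 2; maximin = 2.
Column maxima: Route-1 → 2, Route-2 → 5, Route-3 → 3; minimax = 2.
maximin = minimax = 2, so a saddle point exists.

Yes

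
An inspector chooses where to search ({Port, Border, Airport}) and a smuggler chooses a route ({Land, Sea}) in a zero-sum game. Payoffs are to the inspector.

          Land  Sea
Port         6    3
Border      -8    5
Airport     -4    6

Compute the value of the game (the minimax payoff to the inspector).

Row minima: Port → 3, Border → -8, Airport → -4; maximin = 3.
Column maxima: Land → 6, Sea → 6; minimax = 6.
3 ≠ 6, so there is no saddle point; optimal play is mixed.
Border is strictly dominated by Airport, so the inspector never plays it.
On the remaining 2×2 (Port, Airport vs Land, Sea):
Let the inspector play Port with probability p. Expected payoff against Land: 6p + (-4)(1−p) = 10p − 4; against Sea: 3p + 6(1−p) = −3p + 6.
Setting these equal: 10p − 4 = −3p + 6 ⇒ 13p = 10 ⇒ p = 10/13, and the value is (10)·(10/13) − 4 = 48/13.
For the smuggler: with q = P(Land), equating Port's and Airport's payoffs gives 3q + 3 = −10q + 6 ⇒ q = 3/13.

48/13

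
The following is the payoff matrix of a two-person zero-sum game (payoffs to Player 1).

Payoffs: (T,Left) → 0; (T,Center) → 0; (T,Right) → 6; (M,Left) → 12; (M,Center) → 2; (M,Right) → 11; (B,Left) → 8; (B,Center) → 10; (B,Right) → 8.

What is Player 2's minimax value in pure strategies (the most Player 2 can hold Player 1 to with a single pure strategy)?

10

Column maxima: Left → 12, Center → 10, Right → 11.
The smallest of these is 10.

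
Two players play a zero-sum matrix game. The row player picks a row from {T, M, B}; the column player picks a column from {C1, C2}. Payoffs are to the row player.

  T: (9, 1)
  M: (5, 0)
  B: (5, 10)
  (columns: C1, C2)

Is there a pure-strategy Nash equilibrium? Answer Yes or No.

No

Row minima: T → 1, M → 0, B → 5; maximin = 5.
Column maxima: C1 → 9, C2 → 10; minimax = 9.
5 ≠ 9, so no pure-strategy equilibrium exists.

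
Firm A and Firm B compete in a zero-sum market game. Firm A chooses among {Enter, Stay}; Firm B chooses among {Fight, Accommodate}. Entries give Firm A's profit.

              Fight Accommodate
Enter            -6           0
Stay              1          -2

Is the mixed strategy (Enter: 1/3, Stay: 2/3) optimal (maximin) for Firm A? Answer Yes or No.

Against Fight this mix gives (1/3)·(-6) + (2/3)·1 = -4/3.
Against Accommodate this mix gives (1/3)·0 + (2/3)·(-2) = -4/3.
All of Firm B's active replies (Fight, Accommodate) yield -4/3, and no column does worse for Firm A. The mix makes Firm B indifferent and guarantees -4/3, so it is optimal.

Yes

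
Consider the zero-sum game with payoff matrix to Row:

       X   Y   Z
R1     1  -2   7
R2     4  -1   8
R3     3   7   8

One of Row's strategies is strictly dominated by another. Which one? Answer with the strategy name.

R1

R2 gives a strictly higher payoff than R1 against every column: 4 > 1, -1 > -2, 8 > 7.
So R1 is strictly dominated and Row never plays it.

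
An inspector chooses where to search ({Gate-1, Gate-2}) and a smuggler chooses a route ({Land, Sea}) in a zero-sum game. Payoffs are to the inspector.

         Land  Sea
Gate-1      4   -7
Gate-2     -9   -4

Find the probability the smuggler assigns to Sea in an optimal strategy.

13/16

Row minima: Gate-1 → -7, Gate-2 → -9; maximin = -7.
Column maxima: Land → 4, Sea → -4; minimax = -4.
-7 ≠ -4, so there is no saddle point; optimal play is mixed.
Let the inspector play Gate-1 with probability p. Expected payoff against Land: 4p + (-9)(1−p) = 13p − 9; against Sea: (-7)p + (-4)(1−p) = −3p − 4.
Setting these equal: 13p − 9 = −3p − 4 ⇒ 16p = 5 ⇒ p = 5/16, and the value is (13)·(5/16) − 9 = -79/16.
For the smuggler: with q = P(Land), equating Gate-1's and Gate-2's payoffs gives 11q − 7 = −5q − 4 ⇒ q = 3/16.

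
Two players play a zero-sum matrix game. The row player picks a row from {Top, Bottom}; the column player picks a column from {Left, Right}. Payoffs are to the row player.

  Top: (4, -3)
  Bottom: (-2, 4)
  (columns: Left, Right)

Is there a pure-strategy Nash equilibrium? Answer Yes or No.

No

Row minima: Top → -3, Bottom → -2; maximin = -2.
Column maxima: Left → 4, Right → 4; minimax = 4.
-2 ≠ 4, so no pure-strategy equilibrium exists.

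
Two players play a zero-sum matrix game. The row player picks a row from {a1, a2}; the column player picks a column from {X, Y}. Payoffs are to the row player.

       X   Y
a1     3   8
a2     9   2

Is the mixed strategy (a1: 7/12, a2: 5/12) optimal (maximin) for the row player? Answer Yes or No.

Yes

Against X this mix gives (7/12)·3 + (5/12)·9 = 11/2.
Against Y this mix gives (7/12)·8 + (5/12)·2 = 11/2.
All of the column player's active replies (X, Y) yield 11/2, and no column does worse for the row player. The mix makes the column player indifferent and guarantees 11/2, so it is optimal.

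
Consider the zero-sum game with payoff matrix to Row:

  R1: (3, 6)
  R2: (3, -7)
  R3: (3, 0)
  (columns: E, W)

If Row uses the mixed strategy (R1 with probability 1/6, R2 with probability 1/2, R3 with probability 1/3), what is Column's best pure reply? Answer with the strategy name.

If Column plays E, Row's expected payoff is (1/6)·3 + (1/2)·3 + (1/3)·3 = 3.
If Column plays W, Row's expected payoff is (1/6)·6 + (1/2)·(-7) + (1/3)·0 = -5/2.
Column minimizes Row's payoff; the smallest is -5/2, so the best response is W.

W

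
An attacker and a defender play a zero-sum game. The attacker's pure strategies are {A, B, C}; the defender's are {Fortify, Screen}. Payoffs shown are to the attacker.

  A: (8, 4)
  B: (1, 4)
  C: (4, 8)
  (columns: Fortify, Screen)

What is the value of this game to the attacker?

Row minima: A → 4, B → 1, C → 4; maximin = 4.
Column maxima: Fortify → 8, Screen → 8; minimax = 8.
4 ≠ 8, so there is no saddle point; optimal play is mixed.
B is strictly dominated by C, so the attacker never plays it.
On the remaining 2×2 (A, C vs Fortify, Screen):
Let the attacker play A with probability p. Expected payoff against Fortify: 8p + 4(1−p) = 4p + 4; against Screen: 4p + 8(1−p) = −4p + 8.
Setting these equal: 4p + 4 = −4p + 8 ⇒ 8p = 4 ⇒ p = 1/2, and the value is (4)·(1/2) + 4 = 6.
For the defender: with q = P(Fortify), equating A's and C's payoffs gives 4q + 4 = −4q + 8 ⇒ q = 1/2.

6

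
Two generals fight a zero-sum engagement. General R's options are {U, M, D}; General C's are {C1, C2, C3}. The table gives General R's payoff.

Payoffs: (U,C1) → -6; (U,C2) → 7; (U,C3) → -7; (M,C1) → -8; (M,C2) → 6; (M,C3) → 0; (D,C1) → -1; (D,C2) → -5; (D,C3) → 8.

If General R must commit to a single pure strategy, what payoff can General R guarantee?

-5

Row minima: U → -7, M → -8, D → -5.
The best of these is -5.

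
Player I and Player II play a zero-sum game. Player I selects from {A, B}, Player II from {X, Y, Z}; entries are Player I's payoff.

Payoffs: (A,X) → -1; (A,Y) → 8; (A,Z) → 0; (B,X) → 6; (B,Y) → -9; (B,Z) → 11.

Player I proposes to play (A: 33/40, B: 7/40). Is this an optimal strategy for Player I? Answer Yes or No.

No

Against X this mix gives (33/40)·(-1) + (7/40)·6 = 9/40.
Against Y this mix gives (33/40)·8 + (7/40)·(-9) = 201/40.
Against Z this mix gives (33/40)·0 + (7/40)·11 = 77/40.
Player II will play X, holding Player I to 9/40. Shifting weight toward the row that does better against X would raise this floor (the equalizing mix achieves 13/8 against both X and Y), so the proposed strategy is not optimal.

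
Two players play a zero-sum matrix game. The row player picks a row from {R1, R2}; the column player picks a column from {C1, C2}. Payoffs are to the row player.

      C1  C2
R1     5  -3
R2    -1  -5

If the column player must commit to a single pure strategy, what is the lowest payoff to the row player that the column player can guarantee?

-3

Column maxima: C1 → 5, C2 → -3.
The smallest of these is -3.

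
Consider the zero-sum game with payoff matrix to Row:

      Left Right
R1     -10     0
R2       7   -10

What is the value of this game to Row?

-100/27

Row minima: R1 → -10, R2 → -10; maximin = -10.
Column maxima: Left → 7, Right → 0; minimax = 0.
-10 ≠ 0, so there is no saddle point; optimal play is mixed.
Let Row play R1 with probability p. Expected payoff against Left: (-10)p + 7(1−p) = −17p + 7; against Right: 0p + (-10)(1−p) = 10p − 10.
Setting these equal: −17p + 7 = 10p − 10 ⇒ −27p = -17 ⇒ p = 17/27, and the value is (-17)·(17/27) + 7 = -100/27.
For Column: with q = P(Left), equating R1's and R2's payoffs gives −10q = 17q − 10 ⇒ q = 10/27.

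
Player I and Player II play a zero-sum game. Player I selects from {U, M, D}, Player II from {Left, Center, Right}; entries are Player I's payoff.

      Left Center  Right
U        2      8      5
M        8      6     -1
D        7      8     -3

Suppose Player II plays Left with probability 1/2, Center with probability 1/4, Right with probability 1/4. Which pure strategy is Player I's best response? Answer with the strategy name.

Expected payoff of U: (1/2)·2 + (1/4)·8 + (1/4)·5 = 17/4.
Expected payoff of M: (1/2)·8 + (1/4)·6 + (1/4)·(-1) = 21/4.
Expected payoff of D: (1/2)·7 + (1/4)·8 + (1/4)·(-3) = 19/4.
The largest is 21/4, so Player I's best response is M.

M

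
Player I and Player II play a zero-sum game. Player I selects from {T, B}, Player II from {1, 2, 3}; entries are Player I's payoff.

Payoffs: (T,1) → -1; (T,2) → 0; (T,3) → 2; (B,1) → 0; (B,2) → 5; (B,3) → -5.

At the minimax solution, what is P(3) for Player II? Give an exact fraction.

1/8

Row minima: T → -1, B → -5; maximin = -1.
Column maxima: 1 → 0, 2 → 5, 3 → 2; minimax = 0.
-1 ≠ 0, so there is no saddle point; optimal play is mixed.
2 is strictly dominated by 1 (it gives Player I strictly more in every row), so Player II never plays it.
On the remaining 2×2 (T, B vs 1, 3):
Let Player I play T with probability p. Expected payoff against 1: (-1)p + 0(1−p) = −p; against 3: 2p + (-5)(1−p) = 7p − 5.
Setting these equal: −p = 7p − 5 ⇒ −8p = -5 ⇒ p = 5/8, and the value is (-1)·(5/8) = -5/8.
For Player II: with q = P(1), equating T's and B's payoffs gives −3q + 2 = 5q − 5 ⇒ q = 7/8.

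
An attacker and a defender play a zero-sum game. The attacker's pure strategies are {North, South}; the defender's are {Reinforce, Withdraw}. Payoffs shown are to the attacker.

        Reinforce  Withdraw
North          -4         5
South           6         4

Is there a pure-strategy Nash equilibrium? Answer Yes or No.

Row minima: North → -4, South → 4; maximin = 4.
Column maxima: Reinforce → 6, Withdraw → 5; minimax = 5.
4 ≠ 5, so no pure-strategy equilibrium exists.

No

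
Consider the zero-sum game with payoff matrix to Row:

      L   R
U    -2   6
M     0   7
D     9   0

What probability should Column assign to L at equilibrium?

Row minima: U → -2, M → 0, D → 0; maximin = 0.
Column maxima: L → 9, R → 7; minimax = 7.
0 ≠ 7, so there is no saddle point; optimal play is mixed.
U is strictly dominated by M, so Row never plays it.
On the remaining 2×2 (M, D vs L, R):
Let Row play M with probability p. Expected payoff against L: 0p + 9(1−p) = −9p + 9; against R: 7p + 0(1−p) = 7p.
Setting these equal: −9p + 9 = 7p ⇒ −16p = -9 ⇒ p = 9/16, and the value is (-9)·(9/16) + 9 = 63/16.
For Column: with q = P(L), equating M's and D's payoffs gives −7q + 7 = 9q ⇒ q = 7/16.

7/16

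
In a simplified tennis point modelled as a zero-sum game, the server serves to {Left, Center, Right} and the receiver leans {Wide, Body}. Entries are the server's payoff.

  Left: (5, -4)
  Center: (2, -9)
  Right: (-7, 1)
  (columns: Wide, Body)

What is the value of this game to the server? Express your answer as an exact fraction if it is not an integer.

-23/17

Row minima: Left → -4, Center → -9, Right → -7; maximin = -4.
Column maxima: Wide → 5, Body → 1; minimax = 1.
-4 ≠ 1, so there is no saddle point; optimal play is mixed.
Center is strictly dominated by Left, so the server never plays it.
On the remaining 2×2 (Left, Right vs Wide, Body):
Let the server play Left with probability p. Expected payoff against Wide: 5p + (-7)(1−p) = 12p − 7; against Body: (-4)p + 1(1−p) = −5p + 1.
Setting these equal: 12p − 7 = −5p + 1 ⇒ 17p = 8 ⇒ p = 8/17, and the value is (12)·(8/17) − 7 = -23/17.
For the receiver: with q = P(Wide), equating Left's and Right's payoffs gives 9q − 4 = −8q + 1 ⇒ q = 5/17.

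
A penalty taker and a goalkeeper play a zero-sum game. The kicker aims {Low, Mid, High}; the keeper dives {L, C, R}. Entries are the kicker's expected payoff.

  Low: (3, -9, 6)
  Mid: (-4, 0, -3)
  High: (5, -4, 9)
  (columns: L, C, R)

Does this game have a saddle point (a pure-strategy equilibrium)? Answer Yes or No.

Row minima: Low → -9, Mid → -4, High → -4; maximin = -4.
Column maxima: L → 5, C → 0, R → 9; minimax = 0.
-4 ≠ 0, so no pure-strategy equilibrium exists.

No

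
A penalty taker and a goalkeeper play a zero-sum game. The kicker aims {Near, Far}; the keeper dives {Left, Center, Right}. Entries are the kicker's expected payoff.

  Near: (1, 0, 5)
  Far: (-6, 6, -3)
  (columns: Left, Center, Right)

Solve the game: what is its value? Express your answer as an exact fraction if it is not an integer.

6/13

Row minima: Near → 0, Far → -6; maximin = 0.
Column maxima: Left → 1, Center → 6, Right → 5; minimax = 1.
0 ≠ 1, so there is no saddle point; optimal play is mixed.
Right is strictly dominated by Left (it gives the kicker strictly more in every row), so the keeper never plays it.
On the remaining 2×2 (Near, Far vs Left, Center):
Let the kicker play Near with probability p. Expected payoff against Left: 1p + (-6)(1−p) = 7p − 6; against Center: 0p + 6(1−p) = −6p + 6.
Setting these equal: 7p − 6 = −6p + 6 ⇒ 13p = 12 ⇒ p = 12/13, and the value is (7)·(12/13) − 6 = 6/13.
For the keeper: with q = P(Left), equating Near's and Far's payoffs gives q = −12q + 6 ⇒ q = 6/13.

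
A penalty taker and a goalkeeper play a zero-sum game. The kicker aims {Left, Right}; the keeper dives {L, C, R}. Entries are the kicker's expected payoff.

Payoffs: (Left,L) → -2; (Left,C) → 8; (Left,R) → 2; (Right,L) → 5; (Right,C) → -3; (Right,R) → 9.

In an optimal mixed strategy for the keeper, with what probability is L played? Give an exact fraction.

Row minima: Left → -2, Right → -3; maximin = -2.
Column maxima: L → 5, C → 8, R → 9; minimax = 5.
-2 ≠ 5, so there is no saddle point; optimal play is mixed.
R is strictly dominated by L (it gives the kicker strictly more in every row), so the keeper never plays it.
On the remaining 2×2 (Left, Right vs L, C):
Let the kicker play Left with probability p. Expected payoff against L: (-2)p + 5(1−p) = −7p + 5; against C: 8p + (-3)(1−p) = 11p − 3.
Setting these equal: −7p + 5 = 11p − 3 ⇒ −18p = -8 ⇒ p = 4/9, and the value is (-7)·(4/9) + 5 = 17/9.
For the keeper: with q = P(L), equating Left's and Right's payoffs gives −10q + 8 = 8q − 3 ⇒ q = 11/18.

11/18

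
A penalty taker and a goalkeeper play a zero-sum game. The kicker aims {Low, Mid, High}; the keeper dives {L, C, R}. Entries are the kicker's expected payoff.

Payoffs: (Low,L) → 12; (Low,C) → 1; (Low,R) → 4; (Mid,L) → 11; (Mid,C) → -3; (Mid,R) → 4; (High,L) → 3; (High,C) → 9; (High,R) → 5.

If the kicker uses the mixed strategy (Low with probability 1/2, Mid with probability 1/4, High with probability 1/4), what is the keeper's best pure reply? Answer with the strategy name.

If the keeper plays L, the kicker's expected payoff is (1/2)·12 + (1/4)·11 + (1/4)·3 = 19/2.
If the keeper plays C, the kicker's expected payoff is (1/2)·1 + (1/4)·(-3) + (1/4)·9 = 2.
If the keeper plays R, the kicker's expected payoff is (1/2)·4 + (1/4)·4 + (1/4)·5 = 17/4.
The keeper minimizes the kicker's payoff; the smallest is 2, so the best response is C.

C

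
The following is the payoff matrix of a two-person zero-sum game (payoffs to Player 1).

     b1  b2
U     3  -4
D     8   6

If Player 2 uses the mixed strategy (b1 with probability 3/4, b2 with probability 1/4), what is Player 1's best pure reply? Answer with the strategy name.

Expected payoff of U: (3/4)·3 + (1/4)·(-4) = 5/4.
Expected payoff of D: (3/4)·8 + (1/4)·6 = 15/2.
The largest is 15/2, so Player 1's best response is D.

D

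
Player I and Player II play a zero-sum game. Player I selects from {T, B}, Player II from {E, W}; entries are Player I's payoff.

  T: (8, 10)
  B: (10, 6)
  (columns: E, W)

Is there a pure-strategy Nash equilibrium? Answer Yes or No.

Row minima: T → 8, B → 6; maximin = 8.
Column maxima: E → 10, W → 10; minimax = 10.
8 ≠ 10, so no pure-strategy equilibrium exists.

No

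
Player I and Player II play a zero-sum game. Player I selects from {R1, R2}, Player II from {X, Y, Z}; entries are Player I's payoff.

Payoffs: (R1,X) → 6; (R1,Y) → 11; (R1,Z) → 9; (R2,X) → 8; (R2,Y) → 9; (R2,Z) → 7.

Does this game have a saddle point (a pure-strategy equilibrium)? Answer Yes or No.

No

Row minima: R1 → 6, R2 → 7; maximin = 7.
Column maxima: X → 8, Y → 11, Z → 9; minimax = 8.
7 ≠ 8, so no pure-strategy equilibrium exists.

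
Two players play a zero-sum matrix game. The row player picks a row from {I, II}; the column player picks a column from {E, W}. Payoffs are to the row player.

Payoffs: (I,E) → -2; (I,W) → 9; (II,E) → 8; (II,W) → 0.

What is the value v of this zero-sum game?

Row minima: I → -2, II → 0; maximin = 0.
Column maxima: E → 8, W → 9; minimax = 8.
0 ≠ 8, so there is no saddle point; optimal play is mixed.
Let the row player play I with probability p. Expected payoff against E: (-2)p + 8(1−p) = −10p + 8; against W: 9p + 0(1−p) = 9p.
Setting these equal: −10p + 8 = 9p ⇒ −19p = -8 ⇒ p = 8/19, and the value is (-10)·(8/19) + 8 = 72/19.
For the column player: with q = P(E), equating I's and II's payoffs gives −11q + 9 = 8q ⇒ q = 9/19.

72/19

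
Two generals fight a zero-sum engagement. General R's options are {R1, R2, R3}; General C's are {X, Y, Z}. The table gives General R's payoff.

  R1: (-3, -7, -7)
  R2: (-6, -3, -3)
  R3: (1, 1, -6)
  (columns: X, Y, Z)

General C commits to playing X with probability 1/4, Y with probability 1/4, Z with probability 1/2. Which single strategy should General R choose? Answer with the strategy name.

Expected payoff of R1: (1/4)·(-3) + (1/4)·(-7) + (1/2)·(-7) = -6.
Expected payoff of R2: (1/4)·(-6) + (1/4)·(-3) + (1/2)·(-3) = -15/4.
Expected payoff of R3: (1/4)·1 + (1/4)·1 + (1/2)·(-6) = -5/2.
The largest is -5/2, so General R's best response is R3.

R3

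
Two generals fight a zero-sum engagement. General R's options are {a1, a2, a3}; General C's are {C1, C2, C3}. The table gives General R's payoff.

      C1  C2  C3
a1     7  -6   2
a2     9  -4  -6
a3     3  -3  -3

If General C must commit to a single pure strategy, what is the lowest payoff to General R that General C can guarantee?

-3

Column maxima: C1 → 9, C2 → -3, C3 → 2.
The smallest of these is -3.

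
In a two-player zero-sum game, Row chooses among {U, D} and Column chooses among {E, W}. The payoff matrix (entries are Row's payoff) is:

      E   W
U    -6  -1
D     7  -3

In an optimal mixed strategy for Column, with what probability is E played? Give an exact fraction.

Row minima: U → -6, D → -3; maximin = -3.
Column maxima: E → 7, W → -1; minimax = -1.
-3 ≠ -1, so there is no saddle point; optimal play is mixed.
Let Row play U with probability p. Expected payoff against E: (-6)p + 7(1−p) = −13p + 7; against W: (-1)p + (-3)(1−p) = 2p − 3.
Setting these equal: −13p + 7 = 2p − 3 ⇒ −15p = -10 ⇒ p = 2/3, and the value is (-13)·(2/3) + 7 = -5/3.
For Column: with q = P(E), equating U's and D's payoffs gives −5q − 1 = 10q − 3 ⇒ q = 2/15.

2/15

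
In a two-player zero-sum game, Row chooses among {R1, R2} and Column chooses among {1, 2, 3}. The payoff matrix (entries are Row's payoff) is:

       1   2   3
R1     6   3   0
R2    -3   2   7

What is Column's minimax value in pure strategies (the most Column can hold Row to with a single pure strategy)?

Column maxima: 1 → 6, 2 → 3, 3 → 7.
The smallest of these is 3.

3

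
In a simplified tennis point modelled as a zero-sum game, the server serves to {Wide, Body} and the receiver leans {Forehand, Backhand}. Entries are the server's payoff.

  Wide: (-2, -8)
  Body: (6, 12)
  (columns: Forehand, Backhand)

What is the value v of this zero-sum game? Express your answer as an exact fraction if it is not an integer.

Row minima: Wide → -8, Body → 6; maximin = 6.
Column maxima: Forehand → 6, Backhand → 12; minimax = 6.
Since maximin = minimax = 6, there is a saddle point and the value is 6.

6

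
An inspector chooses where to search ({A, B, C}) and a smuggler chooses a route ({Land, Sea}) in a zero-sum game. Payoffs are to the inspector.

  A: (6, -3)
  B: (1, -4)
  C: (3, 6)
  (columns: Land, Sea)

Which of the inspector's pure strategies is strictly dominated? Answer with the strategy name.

B

A gives a strictly higher payoff than B against every column: 6 > 1, -3 > -4.
So B is strictly dominated and the inspector never plays it.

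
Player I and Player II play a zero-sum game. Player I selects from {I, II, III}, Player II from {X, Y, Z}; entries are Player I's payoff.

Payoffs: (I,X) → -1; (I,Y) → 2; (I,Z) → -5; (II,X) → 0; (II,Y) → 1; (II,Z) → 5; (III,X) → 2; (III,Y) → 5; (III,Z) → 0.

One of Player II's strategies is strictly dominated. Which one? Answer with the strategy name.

X holds Player I's payoff strictly below Y in every row: -1 < 2, 0 < 1, 2 < 5.
So Y is strictly dominated for Player II.

Y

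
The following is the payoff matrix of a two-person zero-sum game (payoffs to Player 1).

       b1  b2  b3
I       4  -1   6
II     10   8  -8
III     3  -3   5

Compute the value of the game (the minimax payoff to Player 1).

40/23

Row minima: I → -1, II → -8, III → -3; maximin = -1.
Column maxima: b1 → 10, b2 → 8, b3 → 6; minimax = 6.
-1 ≠ 6, so there is no saddle point; optimal play is mixed.
III is strictly dominated by I, so Player 1 never plays it.
b1 is strictly dominated by b2 (it gives Player 1 strictly more in every row), so Player 2 never plays it.
On the remaining 2×2 (I, II vs b2, b3):
Let Player 1 play I with probability p. Expected payoff against b2: (-1)p + 8(1−p) = −9p + 8; against b3: 6p + (-8)(1−p) = 14p − 8.
Setting these equal: −9p + 8 = 14p − 8 ⇒ −23p = -16 ⇒ p = 16/23, and the value is (-9)·(16/23) + 8 = 40/23.
For Player 2: with q = P(b2), equating I's and II's payoffs gives −7q + 6 = 16q − 8 ⇒ q = 14/23.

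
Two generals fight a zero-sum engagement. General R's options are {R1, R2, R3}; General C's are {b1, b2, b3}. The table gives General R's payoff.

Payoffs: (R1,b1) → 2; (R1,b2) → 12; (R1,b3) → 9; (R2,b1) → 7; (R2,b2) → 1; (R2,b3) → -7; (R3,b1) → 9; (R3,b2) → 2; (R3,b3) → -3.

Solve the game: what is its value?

Row minima: R1 → 2, R2 → -7, R3 → -3; maximin = 2.
Column maxima: b1 → 9, b2 → 12, b3 → 9; minimax = 9.
2 ≠ 9, so there is no saddle point; optimal play is mixed.
R2 is strictly dominated by R3, so General R never plays it.
b2 is strictly dominated by b3 (it gives General R strictly more in every row), so General C never plays it.
On the remaining 2×2 (R1, R3 vs b1, b3):
Let General R play R1 with probability p. Expected payoff against b1: 2p + 9(1−p) = −7p + 9; against b3: 9p + (-3)(1−p) = 12p − 3.
Setting these equal: −7p + 9 = 12p − 3 ⇒ −19p = -12 ⇒ p = 12/19, and the value is (-7)·(12/19) + 9 = 87/19.
For General C: with q = P(b1), equating R1's and R3's payoffs gives −7q + 9 = 12q − 3 ⇒ q = 12/19.

87/19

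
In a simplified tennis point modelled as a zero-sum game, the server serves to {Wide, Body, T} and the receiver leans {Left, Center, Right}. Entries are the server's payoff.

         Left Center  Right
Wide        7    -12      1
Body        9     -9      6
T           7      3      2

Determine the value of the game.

9/4

Row minima: Wide → -12, Body → -9, T → 2; maximin = 2.
Column maxima: Left → 9, Center → 3, Right → 6; minimax = 3.
2 ≠ 3, so there is no saddle point; optimal play is mixed.
Wide is strictly dominated by Body, so the server never plays it.
Left is strictly dominated by Center (it gives the server strictly more in every row), so the receiver never plays it.
On the remaining 2×2 (Body, T vs Center, Right):
Let the server play Body with probability p. Expected payoff against Center: (-9)p + 3(1−p) = −12p + 3; against Right: 6p + 2(1−p) = 4p + 2.
Setting these equal: −12p + 3 = 4p + 2 ⇒ −16p = -1 ⇒ p = 1/16, and the value is (-12)·(1/16) + 3 = 9/4.
For the receiver: with q = P(Center), equating Body's and T's payoffs gives −15q + 6 = q + 2 ⇒ q = 1/4.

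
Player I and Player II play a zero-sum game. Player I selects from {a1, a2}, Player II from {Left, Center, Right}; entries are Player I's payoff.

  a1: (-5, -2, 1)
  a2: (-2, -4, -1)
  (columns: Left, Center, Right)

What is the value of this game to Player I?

-16/5

Row minima: a1 → -5, a2 → -4; maximin = -4.
Column maxima: Left → -2, Center → -2, Right → 1; minimax = -2.
-4 ≠ -2, so there is no saddle point; optimal play is mixed.
Right is strictly dominated by Left (it gives Player I strictly more in every row), so Player II never plays it.
On the remaining 2×2 (a1, a2 vs Left, Center):
Let Player I play a1 with probability p. Expected payoff against Left: (-5)p + (-2)(1−p) = −3p − 2; against Center: (-2)p + (-4)(1−p) = 2p − 4.
Setting these equal: −3p − 2 = 2p − 4 ⇒ −5p = -2 ⇒ p = 2/5, and the value is (-3)·(2/5) − 2 = -16/5.
For Player II: with q = P(Left), equating a1's and a2's payoffs gives −3q − 2 = 2q − 4 ⇒ q = 2/5.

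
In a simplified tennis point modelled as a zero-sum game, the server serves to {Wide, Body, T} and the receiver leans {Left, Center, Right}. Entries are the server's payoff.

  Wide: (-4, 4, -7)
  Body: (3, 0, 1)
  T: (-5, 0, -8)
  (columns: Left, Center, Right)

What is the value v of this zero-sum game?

Row minima: Wide → -7, Body → 0, T → -8; maximin = 0.
Column maxima: Left → 3, Center → 4, Right → 1; minimax = 1.
0 ≠ 1, so there is no saddle point; optimal play is mixed.
T is strictly dominated by Wide, so the server never plays it.
Left is strictly dominated by Right (it gives the server strictly more in every row), so the receiver never plays it.
On the remaining 2×2 (Wide, Body vs Center, Right):
Let the server play Wide with probability p. Expected payoff against Center: 4p + 0(1−p) = 4p; against Right: (-7)p + 1(1−p) = −8p + 1.
Setting these equal: 4p = −8p + 1 ⇒ 12p = 1 ⇒ p = 1/12, and the value is (4)·(1/12) = 1/3.
For the receiver: with q = P(Center), equating Wide's and Body's payoffs gives 11q − 7 = −q + 1 ⇒ q = 2/3.

1/3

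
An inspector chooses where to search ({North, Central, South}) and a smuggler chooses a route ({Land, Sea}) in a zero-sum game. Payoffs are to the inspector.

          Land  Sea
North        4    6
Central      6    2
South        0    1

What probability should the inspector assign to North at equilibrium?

2/3

Row minima: North → 4, Central → 2, South → 0; maximin = 4.
Column maxima: Land → 6, Sea → 6; minimax = 6.
4 ≠ 6, so there is no saddle point; optimal play is mixed.
South is strictly dominated by North, so the inspector never plays it.
On the remaining 2×2 (North, Central vs Land, Sea):
Let the inspector play North with probability p. Expected payoff against Land: 4p + 6(1−p) = −2p + 6; against Sea: 6p + 2(1−p) = 4p + 2.
Setting these equal: −2p + 6 = 4p + 2 ⇒ −6p = -4 ⇒ p = 2/3, and the value is (-2)·(2/3) + 6 = 14/3.
For the smuggler: with q = P(Land), equating North's and Central's payoffs gives −2q + 6 = 4q + 2 ⇒ q = 2/3.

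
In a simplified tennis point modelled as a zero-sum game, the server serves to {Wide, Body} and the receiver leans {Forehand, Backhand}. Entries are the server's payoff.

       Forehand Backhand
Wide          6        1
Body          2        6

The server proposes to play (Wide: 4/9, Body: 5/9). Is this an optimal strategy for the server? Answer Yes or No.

Yes

Against Forehand this mix gives (4/9)·6 + (5/9)·2 = 34/9.
Against Backhand this mix gives (4/9)·1 + (5/9)·6 = 34/9.
All of the receiver's active replies (Forehand, Backhand) yield 34/9, and no column does worse for the server. The mix makes the receiver indifferent and guarantees 34/9, so it is optimal.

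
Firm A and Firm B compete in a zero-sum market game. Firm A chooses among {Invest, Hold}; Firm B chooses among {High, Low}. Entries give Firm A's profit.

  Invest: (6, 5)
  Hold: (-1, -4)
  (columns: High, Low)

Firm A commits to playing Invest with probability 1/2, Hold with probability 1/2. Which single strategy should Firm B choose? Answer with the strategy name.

Low

If Firm B plays High, Firm A's expected payoff is (1/2)·6 + (1/2)·(-1) = 5/2.
If Firm B plays Low, Firm A's expected payoff is (1/2)·5 + (1/2)·(-4) = 1/2.
Firm B minimizes Firm A's payoff; the smallest is 1/2, so the best response is Low.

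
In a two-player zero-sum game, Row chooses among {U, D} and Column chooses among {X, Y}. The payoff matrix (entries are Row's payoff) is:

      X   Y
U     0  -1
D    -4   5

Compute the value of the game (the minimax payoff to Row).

Row minima: U → -1, D → -4; maximin = -1.
Column maxima: X → 0, Y → 5; minimax = 0.
-1 ≠ 0, so there is no saddle point; optimal play is mixed.
Let Row play U with probability p. Expected payoff against X: 0p + (-4)(1−p) = 4p − 4; against Y: (-1)p + 5(1−p) = −6p + 5.
Setting these equal: 4p − 4 = −6p + 5 ⇒ 10p = 9 ⇒ p = 9/10, and the value is (4)·(9/10) − 4 = -2/5.
For Column: with q = P(X), equating U's and D's payoffs gives q − 1 = −9q + 5 ⇒ q = 3/5.

-2/5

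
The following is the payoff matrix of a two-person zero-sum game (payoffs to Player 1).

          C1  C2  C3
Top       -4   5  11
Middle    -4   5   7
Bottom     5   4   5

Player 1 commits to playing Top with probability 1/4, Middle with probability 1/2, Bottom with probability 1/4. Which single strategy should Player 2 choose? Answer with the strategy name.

C1

If Player 2 plays C1, Player 1's expected payoff is (1/4)·(-4) + (1/2)·(-4) + (1/4)·5 = -7/4.
If Player 2 plays C2, Player 1's expected payoff is (1/4)·5 + (1/2)·5 + (1/4)·4 = 19/4.
If Player 2 plays C3, Player 1's expected payoff is (1/4)·11 + (1/2)·7 + (1/4)·5 = 15/2.
Player 2 minimizes Player 1's payoff; the smallest is -7/4, so the best response is C1.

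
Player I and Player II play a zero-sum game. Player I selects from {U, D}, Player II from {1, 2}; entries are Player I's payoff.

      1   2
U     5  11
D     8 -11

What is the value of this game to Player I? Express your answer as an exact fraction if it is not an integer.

143/25

Row minima: U → 5, D → -11; maximin = 5.
Column maxima: 1 → 8, 2 → 11; minimax = 8.
5 ≠ 8, so there is no saddle point; optimal play is mixed.
Let Player I play U with probability p. Expected payoff against 1: 5p + 8(1−p) = −3p + 8; against 2: 11p + (-11)(1−p) = 22p − 11.
Setting these equal: −3p + 8 = 22p − 11 ⇒ −25p = -19 ⇒ p = 19/25, and the value is (-3)·(19/25) + 8 = 143/25.
For Player II: with q = P(1), equating U's and D's payoffs gives −6q + 11 = 19q − 11 ⇒ q = 22/25.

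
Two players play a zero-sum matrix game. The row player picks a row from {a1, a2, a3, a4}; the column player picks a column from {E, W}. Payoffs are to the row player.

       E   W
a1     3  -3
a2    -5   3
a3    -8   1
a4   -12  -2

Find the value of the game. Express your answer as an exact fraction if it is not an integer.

Row minima: a1 → -3, a2 → -5, a3 → -8, a4 → -12; maximin = -3.
Column maxima: E → 3, W → 3; minimax = 3.
-3 ≠ 3, so there is no saddle point; optimal play is mixed.
a3 is strictly dominated by a2, so the row player never plays it.
a4 is strictly dominated by a2, so the row player never plays it.
On the remaining 2×2 (a1, a2 vs E, W):
Let the row player play a1 with probability p. Expected payoff against E: 3p + (-5)(1−p) = 8p − 5; against W: (-3)p + 3(1−p) = −6p + 3.
Setting these equal: 8p − 5 = −6p + 3 ⇒ 14p = 8 ⇒ p = 4/7, and the value is (8)·(4/7) − 5 = -3/7.
For the column player: with q = P(E), equating a1's and a2's payoffs gives 6q − 3 = −8q + 3 ⇒ q = 3/7.

-3/7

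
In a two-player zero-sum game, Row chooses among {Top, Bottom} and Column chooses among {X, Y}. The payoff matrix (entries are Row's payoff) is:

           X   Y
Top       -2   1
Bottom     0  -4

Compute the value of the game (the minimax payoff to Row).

Row minima: Top → -2, Bottom → -4; maximin = -2.
Column maxima: X → 0, Y → 1; minimax = 0.
-2 ≠ 0, so there is no saddle point; optimal play is mixed.
Let Row play Top with probability p. Expected payoff against X: (-2)p + 0(1−p) = −2p; against Y: 1p + (-4)(1−p) = 5p − 4.
Setting these equal: −2p = 5p − 4 ⇒ −7p = -4 ⇒ p = 4/7, and the value is (-2)·(4/7) = -8/7.
For Column: with q = P(X), equating Top's and Bottom's payoffs gives −3q + 1 = 4q − 4 ⇒ q = 5/7.

-8/7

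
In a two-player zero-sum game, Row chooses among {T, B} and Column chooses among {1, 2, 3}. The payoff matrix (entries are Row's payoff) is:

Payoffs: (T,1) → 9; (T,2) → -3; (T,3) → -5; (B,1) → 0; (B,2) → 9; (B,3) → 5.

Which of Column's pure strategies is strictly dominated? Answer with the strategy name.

2

3 holds Row's payoff strictly below 2 in every row: -5 < -3, 5 < 9.
So 2 is strictly dominated for Column.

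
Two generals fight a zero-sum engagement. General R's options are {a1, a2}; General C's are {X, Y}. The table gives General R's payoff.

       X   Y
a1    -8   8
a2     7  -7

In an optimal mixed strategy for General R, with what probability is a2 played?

8/15

Row minima: a1 → -8, a2 → -7; maximin = -7.
Column maxima: X → 7, Y → 8; minimax = 7.
-7 ≠ 7, so there is no saddle point; optimal play is mixed.
Let General R play a1 with probability p. Expected payoff against X: (-8)p + 7(1−p) = −15p + 7; against Y: 8p + (-7)(1−p) = 15p − 7.
Setting these equal: −15p + 7 = 15p − 7 ⇒ −30p = -14 ⇒ p = 7/15, and the value is (-15)·(7/15) + 7 = 0.
For General C: with q = P(X), equating a1's and a2's payoffs gives −16q + 8 = 14q − 7 ⇒ q = 1/2.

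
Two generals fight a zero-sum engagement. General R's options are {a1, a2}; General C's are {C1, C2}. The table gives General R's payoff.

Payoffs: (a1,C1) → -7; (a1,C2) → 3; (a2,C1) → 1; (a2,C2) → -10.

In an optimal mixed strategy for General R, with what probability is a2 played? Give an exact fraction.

Row minima: a1 → -7, a2 → -10; maximin = -7.
Column maxima: C1 → 1, C2 → 3; minimax = 1.
-7 ≠ 1, so there is no saddle point; optimal play is mixed.
Let General R play a1 with probability p. Expected payoff against C1: (-7)p + 1(1−p) = −8p + 1; against C2: 3p + (-10)(1−p) = 13p − 10.
Setting these equal: −8p + 1 = 13p − 10 ⇒ −21p = -11 ⇒ p = 11/21, and the value is (-8)·(11/21) + 1 = -67/21.
For General C: with q = P(C1), equating a1's and a2's payoffs gives −10q + 3 = 11q − 10 ⇒ q = 13/21.

10/21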